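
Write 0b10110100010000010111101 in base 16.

Group the bits into nibbles: 0101 1010 0010 0000 1011 1101 → 5A20BD.

0x5A20BD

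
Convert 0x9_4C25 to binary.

Expand each hex digit to 4 bits: 9=1001 4=0100 C=1100 2=0010 5=0101.

0b10010100110000100101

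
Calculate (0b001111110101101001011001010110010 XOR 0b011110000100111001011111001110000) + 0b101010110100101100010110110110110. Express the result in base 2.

0b111100100101111100011101001111000

First 0b001111110101101001011001010110010 XOR 0b011110000100111001011111001110000 = 0b010001110001010000000110011000010.
Add column by column in base 2, right to left:
  0+0 = 0
  1+1 = 0 carry 1
  0+1+1 = 0 carry 1
  0+0+1 = 1
  0+1 = 1
  0+1 = 1
  1+0 = 1
  1+1 = 0 carry 1
  0+1+1 = 0 carry 1
  0+0+1 = 1
  1+1 = 0 carry 1
  1+1+1 = 1 carry 1
  0+0+1 = 1
  0+1 = 1
  0+0 = 0
  0+0 = 0
  0+0 = 0
  0+1 = 1
  0+1 = 1
  1+0 = 1
  0+1 = 1
  1+0 = 1
  0+0 = 0
  0+1 = 1
  0+0 = 0
  1+1 = 0 carry 1
  1+1+1 = 1 carry 1
  1+0+1 = 0 carry 1
  0+1+1 = 0 carry 1
  0+0+1 = 1
  0+1 = 1
  1+0 = 1
  0+1 = 1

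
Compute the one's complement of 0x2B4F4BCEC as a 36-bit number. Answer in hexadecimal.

0xD4B0B4313

Each hex digit d becomes F−d:
  2→D, B→4, 4→B, F→0, 4→B, B→4, C→3, E→1, C→3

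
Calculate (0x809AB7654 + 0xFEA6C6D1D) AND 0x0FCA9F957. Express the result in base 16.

Add column by column in base 16, right to left:
  4+D = 1 carry 1
  5+1+1 = 7
  6+D = 3 carry 1
  7+6+1 = E
  B+C = 7 carry 1
  A+6+1 = 1 carry 1
  9+A+1 = 4 carry 1
  0+E+1 = F
  8+F = 7 carry 1
  final carry 1
Sum = 0x17F417E371; now AND with 0x0FCA9F957:
  1&0=0, 7&0=0, F&F=F, 4&C=4, 1&A=0, 7&9=1, E&F=E, 3&9=1, 7&5=5, 1&7=1

0xF401E151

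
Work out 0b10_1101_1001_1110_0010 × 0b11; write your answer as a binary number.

0b10001000110110100110

Multiply each base-2 digit by 3, carrying:
  0×3 = 0 → write 0
  1×3 = 3 → write 1 carry 1
  0×3+1 = 1 → write 1
  0×3 = 0 → write 0
  0×3 = 0 → write 0
  1×3 = 3 → write 1 carry 1
  1×3+1 = 4 → write 0 carry 2
  1×3+2 = 5 → write 1 carry 2
  1×3+2 = 5 → write 1 carry 2
  0×3+2 = 2 → write 0 carry 1
  0×3+1 = 1 → write 1
  1×3 = 3 → write 1 carry 1
  1×3+1 = 4 → write 0 carry 2
  0×3+2 = 2 → write 0 carry 1
  1×3+1 = 4 → write 0 carry 2
  1×3+2 = 5 → write 1 carry 2
  0×3+2 = 2 → write 0 carry 1
  1×3+1 = 4 → write 0 carry 2
  remaining carry: 10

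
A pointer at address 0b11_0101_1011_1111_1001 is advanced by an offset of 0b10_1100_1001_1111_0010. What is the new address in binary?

0b1100010010111101011

Add column by column in base 2, right to left:
  1+0 = 1
  0+1 = 1
  0+0 = 0
  1+0 = 1
  1+1 = 0 carry 1
  1+1+1 = 1 carry 1
  1+1+1 = 1 carry 1
  1+1+1 = 1 carry 1
  1+1+1 = 1 carry 1
  1+0+1 = 0 carry 1
  0+0+1 = 1
  1+1 = 0 carry 1
  1+0+1 = 0 carry 1
  0+0+1 = 1
  1+1 = 0 carry 1
  0+1+1 = 0 carry 1
  1+0+1 = 0 carry 1
  1+1+1 = 1 carry 1
  final carry 1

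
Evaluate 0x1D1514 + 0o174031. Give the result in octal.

0o7406455

0x1D1514 = 0o7212424 in octal.
Add column by column in base 8, right to left:
  4+1 = 5
  2+3 = 5
  4+0 = 4
  2+4 = 6
  1+7 = 0 carry 1
  2+1+1 = 4
  7+0 = 7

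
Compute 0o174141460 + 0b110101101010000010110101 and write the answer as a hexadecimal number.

0x2C763E5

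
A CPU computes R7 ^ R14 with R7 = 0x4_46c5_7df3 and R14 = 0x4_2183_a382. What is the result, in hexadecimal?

XOR each hex digit independently (no carries):
  4^4=0, 4^2=6, 6^1=7, c^8=4, 5^3=6, 7^a=d, d^3=e, f^8=7, 3^2=1

0x06746de71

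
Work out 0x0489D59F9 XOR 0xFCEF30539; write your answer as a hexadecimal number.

XOR each hex digit independently (no carries):
  0^F=F, 4^C=8, 8^E=6, 9^F=6, D^3=E, 5^0=5, 9^5=C, F^3=C, 9^9=0

0xF866E5CC0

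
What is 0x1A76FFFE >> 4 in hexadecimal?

Shifting right by 4 bits = 1 hex digit: drop the last 1.

0x1A76FFF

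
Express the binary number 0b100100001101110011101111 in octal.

Group the bits in threes: 100 100 001 101 110 011 101 111 → 44156357.

0o44156357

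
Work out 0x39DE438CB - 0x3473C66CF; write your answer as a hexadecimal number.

Subtract column by column in base 16:
  B-F → C (borrow)
  C-C-1 → F (borrow)
  8-6-1 → 1
  3-6 → D (borrow)
  4-C-1 → 7 (borrow)
  E-3-1 → A
  D-7 → 6
  9-4 → 5
  3-3 → 0

0x56A7D1FC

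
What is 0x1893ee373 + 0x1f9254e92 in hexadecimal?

Add column by column in base 16, right to left:
  3+2 = 5
  7+9 = 0 carry 1
  3+e+1 = 2 carry 1
  e+4+1 = 3 carry 1
  e+5+1 = 4 carry 1
  3+2+1 = 6
  9+9 = 2 carry 1
  8+f+1 = 8 carry 1
  1+1+1 = 3

0x382643205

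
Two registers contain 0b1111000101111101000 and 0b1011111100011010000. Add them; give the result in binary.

0b11011000010010111000

Add column by column in base 2, right to left:
  0+0 = 0
  0+0 = 0
  0+0 = 0
  1+0 = 1
  0+1 = 1
  1+0 = 1
  1+1 = 0 carry 1
  1+1+1 = 1 carry 1
  1+0+1 = 0 carry 1
  1+0+1 = 0 carry 1
  0+0+1 = 1
  1+1 = 0 carry 1
  0+1+1 = 0 carry 1
  0+1+1 = 0 carry 1
  0+1+1 = 0 carry 1
  1+1+1 = 1 carry 1
  1+1+1 = 1 carry 1
  1+0+1 = 0 carry 1
  1+1+1 = 1 carry 1
  final carry 1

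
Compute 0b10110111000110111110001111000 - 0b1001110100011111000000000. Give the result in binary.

Subtract column by column in base 2:
  0-0 → 0
  0-0 → 0
  0-0 → 0
  1-0 → 1
  1-0 → 1
  1-0 → 1
  1-0 → 1
  0-0 → 0
  0-0 → 0
  0-1 → 1 (borrow)
  1-1-1 → 1 (borrow)
  1-1-1 → 1 (borrow)
  1-1-1 → 1 (borrow)
  1-1-1 → 1 (borrow)
  1-0-1 → 0
  0-0 → 0
  1-0 → 1
  1-1 → 0
  0-0 → 0
  0-1 → 1 (borrow)
  0-1-1 → 0 (borrow)
  1-1-1 → 1 (borrow)
  1-0-1 → 0
  1-0 → 1
  0-1 → 1 (borrow)
  1-0-1 → 0
  1-0 → 1
  0-0 → 0
  1-0 → 1

0b10101101010010011111001111000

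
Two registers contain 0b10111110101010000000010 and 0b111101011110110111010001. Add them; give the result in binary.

Add column by column in base 2, right to left:
  0+1 = 1
  1+0 = 1
  0+0 = 0
  0+0 = 0
  0+1 = 1
  0+0 = 0
  0+1 = 1
  0+1 = 1
  0+1 = 1
  0+0 = 0
  1+1 = 0 carry 1
  0+1+1 = 0 carry 1
  1+0+1 = 0 carry 1
  0+1+1 = 0 carry 1
  1+1+1 = 1 carry 1
  0+1+1 = 0 carry 1
  1+1+1 = 1 carry 1
  1+0+1 = 0 carry 1
  1+1+1 = 1 carry 1
  1+0+1 = 0 carry 1
  1+1+1 = 1 carry 1
  0+1+1 = 0 carry 1
  1+1+1 = 1 carry 1
  0+1+1 = 0 carry 1
  final carry 1

0b1010101010100000111010011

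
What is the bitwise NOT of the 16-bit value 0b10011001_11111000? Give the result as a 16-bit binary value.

Invert each bit: 1001100111111000 → 0110011000000111.

0b0110011000000111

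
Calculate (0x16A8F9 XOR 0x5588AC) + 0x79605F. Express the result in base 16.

0xBC80B4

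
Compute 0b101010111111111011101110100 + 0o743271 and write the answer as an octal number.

0o530737055

0b101010111111111011101110100 = 0o527773564 in octal.
Add column by column in base 8, right to left:
  4+1 = 5
  6+7 = 5 carry 1
  5+2+1 = 0 carry 1
  3+3+1 = 7
  7+4 = 3 carry 1
  7+7+1 = 7 carry 1
  7+0+1 = 0 carry 1
  2+0+1 = 3
  5+0 = 5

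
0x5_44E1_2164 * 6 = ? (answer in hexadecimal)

0x1F9D46C858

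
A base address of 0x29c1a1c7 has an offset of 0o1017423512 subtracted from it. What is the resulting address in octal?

0o4140675175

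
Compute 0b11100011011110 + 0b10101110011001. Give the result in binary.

0b110010001110111

Add column by column in base 2, right to left:
  0+1 = 1
  1+0 = 1
  1+0 = 1
  1+1 = 0 carry 1
  1+1+1 = 1 carry 1
  0+0+1 = 1
  1+0 = 1
  1+1 = 0 carry 1
  0+1+1 = 0 carry 1
  0+1+1 = 0 carry 1
  0+0+1 = 1
  1+1 = 0 carry 1
  1+0+1 = 0 carry 1
  1+1+1 = 1 carry 1
  final carry 1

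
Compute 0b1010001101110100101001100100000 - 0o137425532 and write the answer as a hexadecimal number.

0x503C27C6

0b1010001101110100101001100100000 = 0x51BA5320 in hexadecimal.
0o137425532 = 0x17E2B5A in hexadecimal.
Subtract column by column in base 16:
  0-A → 6 (borrow)
  2-5-1 → C (borrow)
  3-B-1 → 7 (borrow)
  5-2-1 → 2
  A-E → C (borrow)
  B-7-1 → 3
  1-1 → 0
  5-0 → 5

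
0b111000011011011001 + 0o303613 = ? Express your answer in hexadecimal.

0x50e64

0b111000011011011001 = 0x386d9 in hexadecimal.
0o303613 = 0x1878b in hexadecimal.
Add column by column in base 16, right to left:
  9+b = 4 carry 1
  d+8+1 = 6 carry 1
  6+7+1 = e
  8+8 = 0 carry 1
  3+1+1 = 5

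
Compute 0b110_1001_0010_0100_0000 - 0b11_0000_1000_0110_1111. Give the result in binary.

0b111000100111010001

Subtract column by column in base 2:
  0-1 → 1 (borrow)
  0-1-1 → 0 (borrow)
  0-1-1 → 0 (borrow)
  0-1-1 → 0 (borrow)
  0-0-1 → 1 (borrow)
  0-1-1 → 0 (borrow)
  1-1-1 → 1 (borrow)
  0-0-1 → 1 (borrow)
  0-0-1 → 1 (borrow)
  1-0-1 → 0
  0-0 → 0
  0-1 → 1 (borrow)
  1-0-1 → 0
  0-0 → 0
  0-0 → 0
  1-0 → 1
  0-1 → 1 (borrow)
  1-1-1 → 1 (borrow)
  1-0-1 → 0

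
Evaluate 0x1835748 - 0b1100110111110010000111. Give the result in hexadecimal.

0b1100110111110010000111 = 0x337C87 in hexadecimal.
Subtract column by column in base 16:
  8-7 → 1
  4-8 → C (borrow)
  7-C-1 → A (borrow)
  5-7-1 → D (borrow)
  3-3-1 → F (borrow)
  8-3-1 → 4
  1-0 → 1

0x14FDAC1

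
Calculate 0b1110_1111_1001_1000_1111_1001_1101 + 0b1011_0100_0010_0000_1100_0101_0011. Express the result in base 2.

Add column by column in base 2, right to left:
  1+1 = 0 carry 1
  0+1+1 = 0 carry 1
  1+0+1 = 0 carry 1
  1+0+1 = 0 carry 1
  1+1+1 = 1 carry 1
  0+0+1 = 1
  0+1 = 1
  1+0 = 1
  1+0 = 1
  1+0 = 1
  1+1 = 0 carry 1
  1+1+1 = 1 carry 1
  0+0+1 = 1
  0+0 = 0
  0+0 = 0
  1+0 = 1
  1+0 = 1
  0+1 = 1
  0+0 = 0
  1+0 = 1
  1+0 = 1
  1+0 = 1
  1+1 = 0 carry 1
  1+0+1 = 0 carry 1
  0+1+1 = 0 carry 1
  1+1+1 = 1 carry 1
  1+0+1 = 0 carry 1
  1+1+1 = 1 carry 1
  final carry 1

0b11010001110111001101111110000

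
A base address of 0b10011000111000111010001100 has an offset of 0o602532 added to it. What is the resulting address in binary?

0b10011001101001001111100110

0o602532 = 0b110000010101011010 in binary.
Add column by column in base 2, right to left:
  0+0 = 0
  0+1 = 1
  1+0 = 1
  1+1 = 0 carry 1
  0+1+1 = 0 carry 1
  0+0+1 = 1
  0+1 = 1
  1+0 = 1
  0+1 = 1
  1+0 = 1
  1+1 = 0 carry 1
  1+0+1 = 0 carry 1
  0+0+1 = 1
  0+0 = 0
  0+0 = 0
  1+0 = 1
  1+1 = 0 carry 1
  1+1+1 = 1 carry 1
  0+0+1 = 1
  0+0 = 0
  0+0 = 0
  1+0 = 1
  1+0 = 1
  0+0 = 0
  0+0 = 0
  1+0 = 1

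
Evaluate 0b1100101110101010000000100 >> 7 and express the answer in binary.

0b110010111010101000

Right shift by 7: drop the 7 least-significant bits.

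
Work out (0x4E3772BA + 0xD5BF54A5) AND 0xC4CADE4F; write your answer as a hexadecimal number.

0xC2C64F

Add column by column in base 16, right to left:
  A+5 = F
  B+A = 5 carry 1
  2+4+1 = 7
  7+5 = C
  7+F = 6 carry 1
  3+B+1 = F
  E+5 = 3 carry 1
  4+D+1 = 2 carry 1
  final carry 1
Sum = 0x123F6C75F; now AND with 0xC4CADE4F:
  1&0=0, 2&C=0, 3&4=0, F&C=C, 6&A=2, C&D=C, 7&E=6, 5&4=4, F&F=F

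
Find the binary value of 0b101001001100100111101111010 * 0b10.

0b1010010011001001111011110100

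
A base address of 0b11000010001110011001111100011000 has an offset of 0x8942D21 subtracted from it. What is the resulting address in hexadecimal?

0xB9A571F7

0b11000010001110011001111100011000 = 0xC2399F18 in hexadecimal.
Subtract column by column in base 16:
  8-1 → 7
  1-2 → F (borrow)
  F-D-1 → 1
  9-2 → 7
  9-4 → 5
  3-9 → A (borrow)
  2-8-1 → 9 (borrow)
  C-0-1 → B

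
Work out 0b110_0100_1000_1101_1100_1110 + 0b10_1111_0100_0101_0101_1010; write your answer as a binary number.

0b100100111101001100101000

Add column by column in base 2, right to left:
  0+0 = 0
  1+1 = 0 carry 1
  1+0+1 = 0 carry 1
  1+1+1 = 1 carry 1
  0+1+1 = 0 carry 1
  0+0+1 = 1
  1+1 = 0 carry 1
  1+0+1 = 0 carry 1
  1+1+1 = 1 carry 1
  0+0+1 = 1
  1+1 = 0 carry 1
  1+0+1 = 0 carry 1
  0+0+1 = 1
  0+0 = 0
  0+1 = 1
  1+0 = 1
  0+1 = 1
  0+1 = 1
  1+1 = 0 carry 1
  0+1+1 = 0 carry 1
  0+0+1 = 1
  1+1 = 0 carry 1
  1+0+1 = 0 carry 1
  final carry 1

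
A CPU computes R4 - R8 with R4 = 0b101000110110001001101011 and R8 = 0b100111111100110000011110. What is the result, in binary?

0b111001011001001101

Subtract column by column in base 2:
  1-0 → 1
  1-1 → 0
  0-1 → 1 (borrow)
  1-1-1 → 1 (borrow)
  0-1-1 → 0 (borrow)
  1-0-1 → 0
  1-0 → 1
  0-0 → 0
  0-0 → 0
  1-0 → 1
  0-1 → 1 (borrow)
  0-1-1 → 0 (borrow)
  0-0-1 → 1 (borrow)
  1-0-1 → 0
  1-1 → 0
  0-1 → 1 (borrow)
  1-1-1 → 1 (borrow)
  1-1-1 → 1 (borrow)
  0-1-1 → 0 (borrow)
  0-1-1 → 0 (borrow)
  0-1-1 → 0 (borrow)
  1-0-1 → 0
  0-0 → 0
  1-1 → 0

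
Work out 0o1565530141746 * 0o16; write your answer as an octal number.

Multiply each base-8 digit by 14, carrying:
  6×14 = 84 → write 4 carry 10
  4×14+10 = 66 → write 2 carry 8
  7×14+8 = 106 → write 2 carry 13
  1×14+13 = 27 → write 3 carry 3
  4×14+3 = 59 → write 3 carry 7
  1×14+7 = 21 → write 5 carry 2
  0×14+2 = 2 → write 2
  3×14 = 42 → write 2 carry 5
  5×14+5 = 75 → write 3 carry 9
  5×14+9 = 79 → write 7 carry 9
  6×14+9 = 93 → write 5 carry 11
  5×14+11 = 81 → write 1 carry 10
  1×14+10 = 24 → write 0 carry 3
  remaining carry: 3

0o30157322533224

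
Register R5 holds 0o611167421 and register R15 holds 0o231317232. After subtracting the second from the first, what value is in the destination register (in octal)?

Subtract column by column in base 8:
  1-2 → 7 (borrow)
  2-3-1 → 6 (borrow)
  4-2-1 → 1
  7-7 → 0
  6-1 → 5
  1-3 → 6 (borrow)
  1-1-1 → 7 (borrow)
  1-3-1 → 5 (borrow)
  6-2-1 → 3

0o357650167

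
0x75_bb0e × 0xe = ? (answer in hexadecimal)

Multiply each base-16 digit by 14, carrying:
  e×14 = 196 → write 4 carry 12
  0×14+12 = 12 → write c
  b×14 = 154 → write a carry 9
  b×14+9 = 163 → write 3 carry 10
  5×14+10 = 80 → write 0 carry 5
  7×14+5 = 103 → write 7 carry 6
  remaining carry: 6

0x6703ac4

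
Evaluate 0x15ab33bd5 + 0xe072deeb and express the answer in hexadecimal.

0x23b261ac0

Add column by column in base 16, right to left:
  5+b = 0 carry 1
  d+e+1 = c carry 1
  b+e+1 = a carry 1
  3+d+1 = 1 carry 1
  3+2+1 = 6
  b+7 = 2 carry 1
  a+0+1 = b
  5+e = 3 carry 1
  1+0+1 = 2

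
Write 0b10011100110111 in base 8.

Group the bits in threes: 010 011 100 110 111 → 23467.

0o23467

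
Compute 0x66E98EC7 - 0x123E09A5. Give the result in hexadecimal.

Subtract column by column in base 16:
  7-5 → 2
  C-A → 2
  E-9 → 5
  8-0 → 8
  9-E → B (borrow)
  E-3-1 → A
  6-2 → 4
  6-1 → 5

0x54AB8522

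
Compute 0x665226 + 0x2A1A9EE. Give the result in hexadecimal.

0x307FC14

Add column by column in base 16, right to left:
  6+E = 4 carry 1
  2+E+1 = 1 carry 1
  2+9+1 = C
  5+A = F
  6+1 = 7
  6+A = 0 carry 1
  0+2+1 = 3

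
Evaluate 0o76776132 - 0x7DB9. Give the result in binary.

0o76776132 = 0b111110111111110001011010 in binary.
0x7DB9 = 0b111110110111001 in binary.
Subtract column by column in base 2:
  0-1 → 1 (borrow)
  1-0-1 → 0
  0-0 → 0
  1-1 → 0
  1-1 → 0
  0-1 → 1 (borrow)
  1-0-1 → 0
  0-1 → 1 (borrow)
  0-1-1 → 0 (borrow)
  0-0-1 → 1 (borrow)
  1-1-1 → 1 (borrow)
  1-1-1 → 1 (borrow)
  1-1-1 → 1 (borrow)
  1-1-1 → 1 (borrow)
  1-1-1 → 1 (borrow)
  1-0-1 → 0
  1-0 → 1
  1-0 → 1
  0-0 → 0
  1-0 → 1
  1-0 → 1
  1-0 → 1
  1-0 → 1
  1-0 → 1

0b111110110111111010100001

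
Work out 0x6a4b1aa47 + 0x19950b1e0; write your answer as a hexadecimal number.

0x83e025c27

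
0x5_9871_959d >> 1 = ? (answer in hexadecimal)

1 bits is not a whole number of base-16 digits; in binary: 10110011000011100011001010110011101 >> 1 = 1011001100001110001100101011001110.

0x2cc38cace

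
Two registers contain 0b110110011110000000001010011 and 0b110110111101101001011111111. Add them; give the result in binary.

0b1101101011011101001101010010

Add column by column in base 2, right to left:
  1+1 = 0 carry 1
  1+1+1 = 1 carry 1
  0+1+1 = 0 carry 1
  0+1+1 = 0 carry 1
  1+1+1 = 1 carry 1
  0+1+1 = 0 carry 1
  1+1+1 = 1 carry 1
  0+1+1 = 0 carry 1
  0+0+1 = 1
  0+1 = 1
  0+0 = 0
  0+0 = 0
  0+1 = 1
  0+0 = 0
  0+1 = 1
  0+1 = 1
  1+0 = 1
  1+1 = 0 carry 1
  1+1+1 = 1 carry 1
  1+1+1 = 1 carry 1
  0+1+1 = 0 carry 1
  0+0+1 = 1
  1+1 = 0 carry 1
  1+1+1 = 1 carry 1
  0+0+1 = 1
  1+1 = 0 carry 1
  1+1+1 = 1 carry 1
  final carry 1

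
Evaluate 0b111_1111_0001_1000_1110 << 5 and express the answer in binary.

0b111111100011000111000000

Left shift by 5: append 5 zero bits.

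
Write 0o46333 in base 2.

0b100110011011011

Each octal digit is 3 bits: 4=100 6=110 3=011 3=011 3=011.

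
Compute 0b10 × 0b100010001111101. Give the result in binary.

0b1000100011111010

Multiply each base-2 digit by 2, carrying:
  1×2 = 2 → write 0 carry 1
  0×2+1 = 1 → write 1
  1×2 = 2 → write 0 carry 1
  1×2+1 = 3 → write 1 carry 1
  1×2+1 = 3 → write 1 carry 1
  1×2+1 = 3 → write 1 carry 1
  1×2+1 = 3 → write 1 carry 1
  0×2+1 = 1 → write 1
  0×2 = 0 → write 0
  0×2 = 0 → write 0
  1×2 = 2 → write 0 carry 1
  0×2+1 = 1 → write 1
  0×2 = 0 → write 0
  0×2 = 0 → write 0
  1×2 = 2 → write 0 carry 1
  remaining carry: 1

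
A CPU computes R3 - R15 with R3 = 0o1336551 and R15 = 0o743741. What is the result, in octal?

Subtract column by column in base 8:
  1-1 → 0
  5-4 → 1
  5-7 → 6 (borrow)
  6-3-1 → 2
  3-4 → 7 (borrow)
  3-7-1 → 3 (borrow)
  1-0-1 → 0

0o372610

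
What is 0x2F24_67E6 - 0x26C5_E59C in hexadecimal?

0x85E824A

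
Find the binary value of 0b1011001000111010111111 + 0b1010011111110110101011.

Add column by column in base 2, right to left:
  1+1 = 0 carry 1
  1+1+1 = 1 carry 1
  1+0+1 = 0 carry 1
  1+1+1 = 1 carry 1
  1+0+1 = 0 carry 1
  1+1+1 = 1 carry 1
  0+0+1 = 1
  1+1 = 0 carry 1
  0+1+1 = 0 carry 1
  1+0+1 = 0 carry 1
  1+1+1 = 1 carry 1
  1+1+1 = 1 carry 1
  0+1+1 = 0 carry 1
  0+1+1 = 0 carry 1
  0+1+1 = 0 carry 1
  1+1+1 = 1 carry 1
  0+1+1 = 0 carry 1
  0+0+1 = 1
  1+0 = 1
  1+1 = 0 carry 1
  0+0+1 = 1
  1+1 = 0 carry 1
  final carry 1

0b10101101000110001101010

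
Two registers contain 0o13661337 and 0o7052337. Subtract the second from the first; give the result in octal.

0o4607000

Subtract column by column in base 8:
  7-7 → 0
  3-3 → 0
  3-3 → 0
  1-2 → 7 (borrow)
  6-5-1 → 0
  6-0 → 6
  3-7 → 4 (borrow)
  1-0-1 → 0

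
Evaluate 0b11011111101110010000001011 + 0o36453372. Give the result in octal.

0o376235405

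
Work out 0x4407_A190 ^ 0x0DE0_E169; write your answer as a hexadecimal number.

XOR each hex digit independently (no carries):
  4^0=4, 4^D=9, 0^E=E, 7^0=7, A^E=4, 1^1=0, 9^6=F, 0^9=9

0x49E740F9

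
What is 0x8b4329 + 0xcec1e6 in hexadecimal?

0x15a050f

Add column by column in base 16, right to left:
  9+6 = f
  2+e = 0 carry 1
  3+1+1 = 5
  4+c = 0 carry 1
  b+e+1 = a carry 1
  8+c+1 = 5 carry 1
  final carry 1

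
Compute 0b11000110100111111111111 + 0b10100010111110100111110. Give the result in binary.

0b101101001100110100111101

Add column by column in base 2, right to left:
  1+0 = 1
  1+1 = 0 carry 1
  1+1+1 = 1 carry 1
  1+1+1 = 1 carry 1
  1+1+1 = 1 carry 1
  1+1+1 = 1 carry 1
  1+0+1 = 0 carry 1
  1+0+1 = 0 carry 1
  1+1+1 = 1 carry 1
  1+0+1 = 0 carry 1
  1+1+1 = 1 carry 1
  1+1+1 = 1 carry 1
  0+1+1 = 0 carry 1
  0+1+1 = 0 carry 1
  1+1+1 = 1 carry 1
  0+0+1 = 1
  1+1 = 0 carry 1
  1+0+1 = 0 carry 1
  0+0+1 = 1
  0+0 = 0
  0+1 = 1
  1+0 = 1
  1+1 = 0 carry 1
  final carry 1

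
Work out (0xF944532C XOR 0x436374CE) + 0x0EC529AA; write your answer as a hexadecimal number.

First 0xF944532C XOR 0x436374CE = 0xBA2727E2.
Add column by column in base 16, right to left:
  2+A = C
  E+A = 8 carry 1
  7+9+1 = 1 carry 1
  2+2+1 = 5
  7+5 = C
  2+C = E
  A+E = 8 carry 1
  B+0+1 = C

0xC8EC518C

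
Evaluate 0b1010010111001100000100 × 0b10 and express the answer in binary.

Multiply each base-2 digit by 2, carrying:
  0×2 = 0 → write 0
  0×2 = 0 → write 0
  1×2 = 2 → write 0 carry 1
  0×2+1 = 1 → write 1
  0×2 = 0 → write 0
  0×2 = 0 → write 0
  0×2 = 0 → write 0
  0×2 = 0 → write 0
  1×2 = 2 → write 0 carry 1
  1×2+1 = 3 → write 1 carry 1
  0×2+1 = 1 → write 1
  0×2 = 0 → write 0
  1×2 = 2 → write 0 carry 1
  1×2+1 = 3 → write 1 carry 1
  1×2+1 = 3 → write 1 carry 1
  0×2+1 = 1 → write 1
  1×2 = 2 → write 0 carry 1
  0×2+1 = 1 → write 1
  0×2 = 0 → write 0
  1×2 = 2 → write 0 carry 1
  0×2+1 = 1 → write 1
  1×2 = 2 → write 0 carry 1
  remaining carry: 1

0b10100101110011000001000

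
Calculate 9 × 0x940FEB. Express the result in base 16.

0x5348F43

Multiply each base-16 digit by 9, carrying:
  B×9 = 99 → write 3 carry 6
  E×9+6 = 132 → write 4 carry 8
  F×9+8 = 143 → write F carry 8
  0×9+8 = 8 → write 8
  4×9 = 36 → write 4 carry 2
  9×9+2 = 83 → write 3 carry 5
  remaining carry: 5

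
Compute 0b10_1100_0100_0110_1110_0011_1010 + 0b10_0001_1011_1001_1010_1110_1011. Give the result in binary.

0b100111000000000100100100101

Add column by column in base 2, right to left:
  0+1 = 1
  1+1 = 0 carry 1
  0+0+1 = 1
  1+1 = 0 carry 1
  1+0+1 = 0 carry 1
  1+1+1 = 1 carry 1
  0+1+1 = 0 carry 1
  0+1+1 = 0 carry 1
  0+0+1 = 1
  1+1 = 0 carry 1
  1+0+1 = 0 carry 1
  1+1+1 = 1 carry 1
  0+1+1 = 0 carry 1
  1+0+1 = 0 carry 1
  1+0+1 = 0 carry 1
  0+1+1 = 0 carry 1
  0+1+1 = 0 carry 1
  0+1+1 = 0 carry 1
  1+0+1 = 0 carry 1
  0+1+1 = 0 carry 1
  0+1+1 = 0 carry 1
  0+0+1 = 1
  1+0 = 1
  1+0 = 1
  0+0 = 0
  1+1 = 0 carry 1
  final carry 1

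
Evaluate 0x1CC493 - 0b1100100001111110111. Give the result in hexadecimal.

0x16809C

0b1100100001111110111 = 0x643F7 in hexadecimal.
Subtract column by column in base 16:
  3-7 → C (borrow)
  9-F-1 → 9 (borrow)
  4-3-1 → 0
  C-4 → 8
  C-6 → 6
  1-0 → 1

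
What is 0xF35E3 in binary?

0b11110011010111100011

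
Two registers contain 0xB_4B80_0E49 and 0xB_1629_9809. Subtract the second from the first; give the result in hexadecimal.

Subtract column by column in base 16:
  9-9 → 0
  4-0 → 4
  E-8 → 6
  0-9 → 7 (borrow)
  0-9-1 → 6 (borrow)
  8-2-1 → 5
  B-6 → 5
  4-1 → 3
  B-B → 0

0x35567640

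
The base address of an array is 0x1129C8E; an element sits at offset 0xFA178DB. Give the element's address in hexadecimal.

Add column by column in base 16, right to left:
  E+B = 9 carry 1
  8+D+1 = 6 carry 1
  C+8+1 = 5 carry 1
  9+7+1 = 1 carry 1
  2+1+1 = 4
  1+A = B
  1+F = 0 carry 1
  final carry 1

0x10B41569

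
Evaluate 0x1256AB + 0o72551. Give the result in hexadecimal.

0x12CC14

0o72551 = 0x7569 in hexadecimal.
Add column by column in base 16, right to left:
  B+9 = 4 carry 1
  A+6+1 = 1 carry 1
  6+5+1 = C
  5+7 = C
  2+0 = 2
  1+0 = 1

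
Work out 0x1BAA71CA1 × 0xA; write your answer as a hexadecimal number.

Multiply each base-16 digit by 10, carrying:
  1×10 = 10 → write A
  A×10 = 100 → write 4 carry 6
  C×10+6 = 126 → write E carry 7
  1×10+7 = 17 → write 1 carry 1
  7×10+1 = 71 → write 7 carry 4
  A×10+4 = 104 → write 8 carry 6
  A×10+6 = 106 → write A carry 6
  B×10+6 = 116 → write 4 carry 7
  1×10+7 = 17 → write 1 carry 1
  remaining carry: 1

0x114A871E4A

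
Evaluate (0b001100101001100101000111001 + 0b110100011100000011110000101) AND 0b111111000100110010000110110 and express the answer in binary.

0b1000100100000000110110

Add column by column in base 2, right to left:
  1+1 = 0 carry 1
  0+0+1 = 1
  0+1 = 1
  1+0 = 1
  1+0 = 1
  1+0 = 1
  0+0 = 0
  0+1 = 1
  0+1 = 1
  1+1 = 0 carry 1
  0+1+1 = 0 carry 1
  1+0+1 = 0 carry 1
  0+0+1 = 1
  0+0 = 0
  1+0 = 1
  1+0 = 1
  0+0 = 0
  0+1 = 1
  1+1 = 0 carry 1
  0+1+1 = 0 carry 1
  1+0+1 = 0 carry 1
  0+0+1 = 1
  0+0 = 0
  1+1 = 0 carry 1
  1+0+1 = 0 carry 1
  0+1+1 = 0 carry 1
  0+1+1 = 0 carry 1
  final carry 1
Sum = 0b1000001000101101000110111110; now AND with 0b111111000100110010000110110:
  1000001000101101000110111110
& 0111111000100110010000110110
= 0000001000100100000000110110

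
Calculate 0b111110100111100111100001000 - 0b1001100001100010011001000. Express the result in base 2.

0b110101000110000101001000000

Subtract column by column in base 2:
  0-0 → 0
  0-0 → 0
  0-0 → 0
  1-1 → 0
  0-0 → 0
  0-0 → 0
  0-1 → 1 (borrow)
  0-1-1 → 0 (borrow)
  1-0-1 → 0
  1-0 → 1
  1-1 → 0
  1-0 → 1
  0-0 → 0
  0-0 → 0
  1-1 → 0
  1-1 → 0
  1-0 → 1
  1-0 → 1
  0-0 → 0
  0-0 → 0
  1-1 → 0
  0-1 → 1 (borrow)
  1-0-1 → 0
  1-0 → 1
  1-1 → 0
  1-0 → 1
  1-0 → 1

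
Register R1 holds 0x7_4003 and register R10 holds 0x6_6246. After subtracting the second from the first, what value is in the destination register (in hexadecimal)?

Subtract column by column in base 16:
  3-6 → D (borrow)
  0-4-1 → B (borrow)
  0-2-1 → D (borrow)
  4-6-1 → D (borrow)
  7-6-1 → 0

0xDDBD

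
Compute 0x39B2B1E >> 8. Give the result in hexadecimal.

0x39B2B

Shifting right by 8 bits = 2 hex digits: drop the last 2.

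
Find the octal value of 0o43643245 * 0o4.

Multiply each base-8 digit by 4, carrying:
  5×4 = 20 → write 4 carry 2
  4×4+2 = 18 → write 2 carry 2
  2×4+2 = 10 → write 2 carry 1
  3×4+1 = 13 → write 5 carry 1
  4×4+1 = 17 → write 1 carry 2
  6×4+2 = 26 → write 2 carry 3
  3×4+3 = 15 → write 7 carry 1
  4×4+1 = 17 → write 1 carry 2
  remaining carry: 2

0o217215224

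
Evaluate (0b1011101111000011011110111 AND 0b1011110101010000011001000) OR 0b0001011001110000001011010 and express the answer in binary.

0b1011111101110000011011010

0b1011101111000011011110111 AND 0b1011110101010000011001000 = 0b1011100101000000011000000.
Then OR with 0b0001011001110000001011010.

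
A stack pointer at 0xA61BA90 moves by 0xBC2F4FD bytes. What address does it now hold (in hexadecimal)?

Add column by column in base 16, right to left:
  0+D = D
  9+F = 8 carry 1
  A+4+1 = F
  B+F = A carry 1
  1+2+1 = 4
  6+C = 2 carry 1
  A+B+1 = 6 carry 1
  final carry 1

0x1624AF8D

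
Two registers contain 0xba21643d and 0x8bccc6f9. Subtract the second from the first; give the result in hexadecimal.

0x2e549d44

Subtract column by column in base 16:
  d-9 → 4
  3-f → 4 (borrow)
  4-6-1 → d (borrow)
  6-c-1 → 9 (borrow)
  1-c-1 → 4 (borrow)
  2-c-1 → 5 (borrow)
  a-b-1 → e (borrow)
  b-8-1 → 2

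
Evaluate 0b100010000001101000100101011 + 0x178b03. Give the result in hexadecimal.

0x4585c2e

0b100010000001101000100101011 = 0x440d12b in hexadecimal.
Add column by column in base 16, right to left:
  b+3 = e
  2+0 = 2
  1+b = c
  d+8 = 5 carry 1
  0+7+1 = 8
  4+1 = 5
  4+0 = 4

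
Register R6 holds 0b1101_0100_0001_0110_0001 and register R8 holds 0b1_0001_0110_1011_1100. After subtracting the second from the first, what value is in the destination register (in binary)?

Subtract column by column in base 2:
  1-0 → 1
  0-0 → 0
  0-1 → 1 (borrow)
  0-1-1 → 0 (borrow)
  0-1-1 → 0 (borrow)
  1-1-1 → 1 (borrow)
  1-0-1 → 0
  0-1 → 1 (borrow)
  1-0-1 → 0
  0-1 → 1 (borrow)
  0-1-1 → 0 (borrow)
  0-0-1 → 1 (borrow)
  0-1-1 → 0 (borrow)
  0-0-1 → 1 (borrow)
  1-0-1 → 0
  0-0 → 0
  1-1 → 0
  0-0 → 0
  1-0 → 1
  1-0 → 1

0b11000010101010100101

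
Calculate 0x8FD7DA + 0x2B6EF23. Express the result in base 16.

0x346C6FD

Add column by column in base 16, right to left:
  A+3 = D
  D+2 = F
  7+F = 6 carry 1
  D+E+1 = C carry 1
  F+6+1 = 6 carry 1
  8+B+1 = 4 carry 1
  0+2+1 = 3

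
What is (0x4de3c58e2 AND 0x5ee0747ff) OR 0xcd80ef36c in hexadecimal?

0xcde0ef3ee

0x4de3c58e2 AND 0x5ee0747ff = 0x4ce0440e2.
Then OR with 0xcd80ef36c.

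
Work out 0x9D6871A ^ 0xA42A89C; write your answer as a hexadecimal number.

0x3942F86

XOR each hex digit independently (no carries):
  9^A=3, D^4=9, 6^2=4, 8^A=2, 7^8=F, 1^9=8, A^C=6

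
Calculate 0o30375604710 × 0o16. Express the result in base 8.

Multiply each base-8 digit by 14, carrying:
  0×14 = 0 → write 0
  1×14 = 14 → write 6 carry 1
  7×14+1 = 99 → write 3 carry 12
  4×14+12 = 68 → write 4 carry 8
  0×14+8 = 8 → write 0 carry 1
  6×14+1 = 85 → write 5 carry 10
  5×14+10 = 80 → write 0 carry 10
  7×14+10 = 108 → write 4 carry 13
  3×14+13 = 55 → write 7 carry 6
  0×14+6 = 6 → write 6
  3×14 = 42 → write 2 carry 5
  remaining carry: 5

0o526740504360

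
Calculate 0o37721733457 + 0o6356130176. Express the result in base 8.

0o46300063655

Add column by column in base 8, right to left:
  7+6 = 5 carry 1
  5+7+1 = 5 carry 1
  4+1+1 = 6
  3+0 = 3
  3+3 = 6
  7+1 = 0 carry 1
  1+6+1 = 0 carry 1
  2+5+1 = 0 carry 1
  7+3+1 = 3 carry 1
  7+6+1 = 6 carry 1
  3+0+1 = 4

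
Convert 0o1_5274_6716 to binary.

Each octal digit is 3 bits: 1=001 5=101 2=010 7=111 4=100 6=110 7=111 1=001 6=110.

0b1101010111100110111001110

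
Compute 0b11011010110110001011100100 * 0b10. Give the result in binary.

0b110110101101100010111001000

Multiply each base-2 digit by 2, carrying:
  0×2 = 0 → write 0
  0×2 = 0 → write 0
  1×2 = 2 → write 0 carry 1
  0×2+1 = 1 → write 1
  0×2 = 0 → write 0
  1×2 = 2 → write 0 carry 1
  1×2+1 = 3 → write 1 carry 1
  1×2+1 = 3 → write 1 carry 1
  0×2+1 = 1 → write 1
  1×2 = 2 → write 0 carry 1
  0×2+1 = 1 → write 1
  0×2 = 0 → write 0
  0×2 = 0 → write 0
  1×2 = 2 → write 0 carry 1
  1×2+1 = 3 → write 1 carry 1
  0×2+1 = 1 → write 1
  1×2 = 2 → write 0 carry 1
  1×2+1 = 3 → write 1 carry 1
  0×2+1 = 1 → write 1
  1×2 = 2 → write 0 carry 1
  0×2+1 = 1 → write 1
  1×2 = 2 → write 0 carry 1
  1×2+1 = 3 → write 1 carry 1
  0×2+1 = 1 → write 1
  1×2 = 2 → write 0 carry 1
  1×2+1 = 3 → write 1 carry 1
  remaining carry: 1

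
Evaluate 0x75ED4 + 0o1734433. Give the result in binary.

0x75ED4 = 0b1110101111011010100 in binary.
0o1734433 = 0b1111011100100011011 in binary.
Add column by column in base 2, right to left:
  0+1 = 1
  0+1 = 1
  1+0 = 1
  0+1 = 1
  1+1 = 0 carry 1
  0+0+1 = 1
  1+0 = 1
  1+0 = 1
  0+1 = 1
  1+0 = 1
  1+0 = 1
  1+1 = 0 carry 1
  1+1+1 = 1 carry 1
  0+1+1 = 0 carry 1
  1+0+1 = 0 carry 1
  0+1+1 = 0 carry 1
  1+1+1 = 1 carry 1
  1+1+1 = 1 carry 1
  1+1+1 = 1 carry 1
  final carry 1

0b11110001011111101111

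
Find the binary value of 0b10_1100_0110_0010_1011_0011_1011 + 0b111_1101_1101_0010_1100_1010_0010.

0b1010101000110101011111011101

Add column by column in base 2, right to left:
  1+0 = 1
  1+1 = 0 carry 1
  0+0+1 = 1
  1+0 = 1
  1+0 = 1
  1+1 = 0 carry 1
  0+0+1 = 1
  0+1 = 1
  1+0 = 1
  1+0 = 1
  0+1 = 1
  1+1 = 0 carry 1
  0+0+1 = 1
  1+1 = 0 carry 1
  0+0+1 = 1
  0+0 = 0
  0+1 = 1
  1+0 = 1
  1+1 = 0 carry 1
  0+1+1 = 0 carry 1
  0+1+1 = 0 carry 1
  0+0+1 = 1
  1+1 = 0 carry 1
  1+1+1 = 1 carry 1
  0+1+1 = 0 carry 1
  1+1+1 = 1 carry 1
  0+1+1 = 0 carry 1
  final carry 1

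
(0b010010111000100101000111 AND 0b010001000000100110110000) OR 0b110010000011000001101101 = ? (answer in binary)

0b010010111000100101000111 AND 0b010001000000100110110000 = 0b010000000000100100000000.
Then OR with 0b110010000011000001101101.

0b110010000011100101101101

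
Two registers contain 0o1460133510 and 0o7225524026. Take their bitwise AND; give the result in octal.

0o1020120000

AND each oct digit independently (no carries):
  1&7=1, 4&2=0, 6&2=2, 0&5=0, 1&5=1, 3&2=2, 3&4=0, 5&0=0, 1&2=0, 0&6=0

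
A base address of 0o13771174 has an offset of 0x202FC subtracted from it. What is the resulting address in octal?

0o13367600

0x202FC = 0o401374 in octal.
Subtract column by column in base 8:
  4-4 → 0
  7-7 → 0
  1-3 → 6 (borrow)
  1-1-1 → 7 (borrow)
  7-0-1 → 6
  7-4 → 3
  3-0 → 3
  1-0 → 1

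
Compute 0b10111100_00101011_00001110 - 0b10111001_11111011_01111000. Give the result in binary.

Subtract column by column in base 2:
  0-0 → 0
  1-0 → 1
  1-0 → 1
  1-1 → 0
  0-1 → 1 (borrow)
  0-1-1 → 0 (borrow)
  0-1-1 → 0 (borrow)
  0-0-1 → 1 (borrow)
  1-1-1 → 1 (borrow)
  1-1-1 → 1 (borrow)
  0-0-1 → 1 (borrow)
  1-1-1 → 1 (borrow)
  0-1-1 → 0 (borrow)
  1-1-1 → 1 (borrow)
  0-1-1 → 0 (borrow)
  0-1-1 → 0 (borrow)
  0-1-1 → 0 (borrow)
  0-0-1 → 1 (borrow)
  1-0-1 → 0
  1-1 → 0
  1-1 → 0
  1-1 → 0
  0-0 → 0
  1-1 → 0

0b100010111110010110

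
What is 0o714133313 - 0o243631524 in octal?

Subtract column by column in base 8:
  3-4 → 7 (borrow)
  1-2-1 → 6 (borrow)
  3-5-1 → 5 (borrow)
  3-1-1 → 1
  3-3 → 0
  1-6 → 3 (borrow)
  4-3-1 → 0
  1-4 → 5 (borrow)
  7-2-1 → 4

0o450301567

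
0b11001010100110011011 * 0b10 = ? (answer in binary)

0b110010101001100110110

Multiply each base-2 digit by 2, carrying:
  1×2 = 2 → write 0 carry 1
  1×2+1 = 3 → write 1 carry 1
  0×2+1 = 1 → write 1
  1×2 = 2 → write 0 carry 1
  1×2+1 = 3 → write 1 carry 1
  0×2+1 = 1 → write 1
  0×2 = 0 → write 0
  1×2 = 2 → write 0 carry 1
  1×2+1 = 3 → write 1 carry 1
  0×2+1 = 1 → write 1
  0×2 = 0 → write 0
  1×2 = 2 → write 0 carry 1
  0×2+1 = 1 → write 1
  1×2 = 2 → write 0 carry 1
  0×2+1 = 1 → write 1
  1×2 = 2 → write 0 carry 1
  0×2+1 = 1 → write 1
  0×2 = 0 → write 0
  1×2 = 2 → write 0 carry 1
  1×2+1 = 3 → write 1 carry 1
  remaining carry: 1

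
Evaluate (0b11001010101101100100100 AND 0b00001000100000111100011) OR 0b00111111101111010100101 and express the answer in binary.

0b111111101111110100101

0b11001010101101100100100 AND 0b00001000100000111100011 = 0b00001000100000100100000.
Then OR with 0b00111111101111010100101.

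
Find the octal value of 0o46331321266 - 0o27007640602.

0o17321460464

Subtract column by column in base 8:
  6-2 → 4
  6-0 → 6
  2-6 → 4 (borrow)
  1-0-1 → 0
  2-4 → 6 (borrow)
  3-6-1 → 4 (borrow)
  1-7-1 → 1 (borrow)
  3-0-1 → 2
  3-0 → 3
  6-7 → 7 (borrow)
  4-2-1 → 1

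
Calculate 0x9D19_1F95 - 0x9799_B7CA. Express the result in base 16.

Subtract column by column in base 16:
  5-A → B (borrow)
  9-C-1 → C (borrow)
  F-7-1 → 7
  1-B → 6 (borrow)
  9-9-1 → F (borrow)
  1-9-1 → 7 (borrow)
  D-7-1 → 5
  9-9 → 0

0x57F67CB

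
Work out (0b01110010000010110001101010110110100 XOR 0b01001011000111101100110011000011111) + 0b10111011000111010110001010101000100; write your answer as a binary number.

0b11110100001100110011100100011101111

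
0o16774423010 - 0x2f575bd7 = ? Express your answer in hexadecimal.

0x489aca31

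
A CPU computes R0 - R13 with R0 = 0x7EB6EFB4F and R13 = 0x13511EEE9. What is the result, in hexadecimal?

0x6B65D0C66

Subtract column by column in base 16:
  F-9 → 6
  4-E → 6 (borrow)
  B-E-1 → C (borrow)
  F-E-1 → 0
  E-1 → D
  6-1 → 5
  B-5 → 6
  E-3 → B
  7-1 → 6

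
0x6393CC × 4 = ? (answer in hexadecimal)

Multiply each base-16 digit by 4, carrying:
  C×4 = 48 → write 0 carry 3
  C×4+3 = 51 → write 3 carry 3
  3×4+3 = 15 → write F
  9×4 = 36 → write 4 carry 2
  3×4+2 = 14 → write E
  6×4 = 24 → write 8 carry 1
  remaining carry: 1

0x18E4F30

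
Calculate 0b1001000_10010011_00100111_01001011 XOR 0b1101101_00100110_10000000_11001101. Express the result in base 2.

0b0100101101101011010011110000110

XOR bit by bit (1 where the bits differ):
  1001000100100110010011101001011
^ 1101101001001101000000011001101
= 0100101101101011010011110000110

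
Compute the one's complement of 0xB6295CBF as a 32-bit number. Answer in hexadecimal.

0x49D6A340

Each hex digit d becomes F−d:
  B→4, 6→9, 2→D, 9→6, 5→A, C→3, B→4, F→0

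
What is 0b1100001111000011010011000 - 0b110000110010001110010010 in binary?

0b110001000110001100000110

Subtract column by column in base 2:
  0-0 → 0
  0-1 → 1 (borrow)
  0-0-1 → 1 (borrow)
  1-0-1 → 0
  1-1 → 0
  0-0 → 0
  0-0 → 0
  1-1 → 0
  0-1 → 1 (borrow)
  1-1-1 → 1 (borrow)
  1-0-1 → 0
  0-0 → 0
  0-0 → 0
  0-1 → 1 (borrow)
  0-0-1 → 1 (borrow)
  1-0-1 → 0
  1-1 → 0
  1-1 → 0
  1-0 → 1
  0-0 → 0
  0-0 → 0
  0-0 → 0
  0-1 → 1 (borrow)
  1-1-1 → 1 (borrow)
  1-0-1 → 0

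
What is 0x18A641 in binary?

0b110001010011001000001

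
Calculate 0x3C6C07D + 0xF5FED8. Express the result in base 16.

0x4BCBF55

Add column by column in base 16, right to left:
  D+8 = 5 carry 1
  7+D+1 = 5 carry 1
  0+E+1 = F
  C+F = B carry 1
  6+5+1 = C
  C+F = B carry 1
  3+0+1 = 4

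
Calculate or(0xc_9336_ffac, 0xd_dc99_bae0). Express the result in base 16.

0xddfbfffec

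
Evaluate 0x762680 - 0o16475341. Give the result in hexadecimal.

0o16475341 = 0x3A7AE1 in hexadecimal.
Subtract column by column in base 16:
  0-1 → F (borrow)
  8-E-1 → 9 (borrow)
  6-A-1 → B (borrow)
  2-7-1 → A (borrow)
  6-A-1 → B (borrow)
  7-3-1 → 3

0x3BAB9F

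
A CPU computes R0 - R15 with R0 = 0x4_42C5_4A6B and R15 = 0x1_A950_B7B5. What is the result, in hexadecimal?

Subtract column by column in base 16:
  B-5 → 6
  6-B → B (borrow)
  A-7-1 → 2
  4-B → 9 (borrow)
  5-0-1 → 4
  C-5 → 7
  2-9 → 9 (borrow)
  4-A-1 → 9 (borrow)
  4-1-1 → 2

0x2997492B6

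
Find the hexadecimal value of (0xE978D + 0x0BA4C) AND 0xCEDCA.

Add column by column in base 16, right to left:
  D+C = 9 carry 1
  8+4+1 = D
  7+A = 1 carry 1
  9+B+1 = 5 carry 1
  E+0+1 = F
Sum = 0xF51D9; now AND with 0xCEDCA:
  F&C=C, 5&E=4, 1&D=1, D&C=C, 9&A=8

0xC41C8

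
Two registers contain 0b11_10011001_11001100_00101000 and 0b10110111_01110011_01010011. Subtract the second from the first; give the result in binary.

Subtract column by column in base 2:
  0-1 → 1 (borrow)
  0-1-1 → 0 (borrow)
  0-0-1 → 1 (borrow)
  1-0-1 → 0
  0-1 → 1 (borrow)
  1-0-1 → 0
  0-1 → 1 (borrow)
  0-0-1 → 1 (borrow)
  0-1-1 → 0 (borrow)
  0-1-1 → 0 (borrow)
  1-0-1 → 0
  1-0 → 1
  0-1 → 1 (borrow)
  0-1-1 → 0 (borrow)
  1-1-1 → 1 (borrow)
  1-0-1 → 0
  1-1 → 0
  0-1 → 1 (borrow)
  0-1-1 → 0 (borrow)
  1-0-1 → 0
  1-1 → 0
  0-1 → 1 (borrow)
  0-0-1 → 1 (borrow)
  1-1-1 → 1 (borrow)
  1-0-1 → 0
  1-0 → 1

0b10111000100101100011010101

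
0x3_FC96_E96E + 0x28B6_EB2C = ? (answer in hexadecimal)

0x4254DD49A

Add column by column in base 16, right to left:
  E+C = A carry 1
  6+2+1 = 9
  9+B = 4 carry 1
  E+E+1 = D carry 1
  6+6+1 = D
  9+B = 4 carry 1
  C+8+1 = 5 carry 1
  F+2+1 = 2 carry 1
  3+0+1 = 4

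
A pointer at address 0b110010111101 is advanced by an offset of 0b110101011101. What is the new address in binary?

0b1101000011010

Add column by column in base 2, right to left:
  1+1 = 0 carry 1
  0+0+1 = 1
  1+1 = 0 carry 1
  1+1+1 = 1 carry 1
  1+1+1 = 1 carry 1
  1+0+1 = 0 carry 1
  0+1+1 = 0 carry 1
  1+0+1 = 0 carry 1
  0+1+1 = 0 carry 1
  0+0+1 = 1
  1+1 = 0 carry 1
  1+1+1 = 1 carry 1
  final carry 1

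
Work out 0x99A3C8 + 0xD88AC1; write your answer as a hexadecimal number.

Add column by column in base 16, right to left:
  8+1 = 9
  C+C = 8 carry 1
  3+A+1 = E
  A+8 = 2 carry 1
  9+8+1 = 2 carry 1
  9+D+1 = 7 carry 1
  final carry 1

0x1722E89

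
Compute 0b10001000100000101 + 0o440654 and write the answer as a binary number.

0b110101001010110001

0o440654 = 0b100100000110101100 in binary.
Add column by column in base 2, right to left:
  1+0 = 1
  0+0 = 0
  1+1 = 0 carry 1
  0+1+1 = 0 carry 1
  0+0+1 = 1
  0+1 = 1
  0+0 = 0
  0+1 = 1
  1+1 = 0 carry 1
  0+0+1 = 1
  0+0 = 0
  0+0 = 0
  1+0 = 1
  0+0 = 0
  0+1 = 1
  0+0 = 0
  1+0 = 1
  0+1 = 1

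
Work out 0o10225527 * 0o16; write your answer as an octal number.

0o164057302

Multiply each base-8 digit by 14, carrying:
  7×14 = 98 → write 2 carry 12
  2×14+12 = 40 → write 0 carry 5
  5×14+5 = 75 → write 3 carry 9
  5×14+9 = 79 → write 7 carry 9
  2×14+9 = 37 → write 5 carry 4
  2×14+4 = 32 → write 0 carry 4
  0×14+4 = 4 → write 4
  1×14 = 14 → write 6 carry 1
  remaining carry: 1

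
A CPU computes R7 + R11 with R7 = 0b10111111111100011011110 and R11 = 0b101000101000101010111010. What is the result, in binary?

0b1000000101000001110011000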